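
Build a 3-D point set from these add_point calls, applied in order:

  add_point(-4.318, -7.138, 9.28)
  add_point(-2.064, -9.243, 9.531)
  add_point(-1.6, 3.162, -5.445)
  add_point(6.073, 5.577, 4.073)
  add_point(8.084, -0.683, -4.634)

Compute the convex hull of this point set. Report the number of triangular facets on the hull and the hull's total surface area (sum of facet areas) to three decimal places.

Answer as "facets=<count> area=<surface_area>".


facets=6 area=403.562

Extreme-point indices: [0, 1, 2, 3, 4] — 5 of 5 on the boundary.

Facet areas (half cross-product norm):
  f1: (p3, p2, p0) → 102.9323
  f2: (p3, p2, p4) → 54.0165
  f3: (p1, p2, p0) → 26.4192
  f4: (p1, p2, p4) → 97.8056
  f5: (p1, p3, p0) → 26.5503
  f6: (p1, p3, p4) → 95.8379
Σ area = 403.562

Check V−E+F: 5 − 9 + 6 = 2.


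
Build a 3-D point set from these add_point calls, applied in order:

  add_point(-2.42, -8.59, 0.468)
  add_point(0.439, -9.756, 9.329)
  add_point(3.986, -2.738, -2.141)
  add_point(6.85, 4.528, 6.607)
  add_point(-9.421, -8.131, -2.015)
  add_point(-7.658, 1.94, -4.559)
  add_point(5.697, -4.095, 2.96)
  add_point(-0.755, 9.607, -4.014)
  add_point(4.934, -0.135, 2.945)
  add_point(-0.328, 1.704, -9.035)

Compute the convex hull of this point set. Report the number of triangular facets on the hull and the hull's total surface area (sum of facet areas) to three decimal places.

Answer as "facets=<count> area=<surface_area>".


9 of the 10 inputs are extreme points: [0, 1, 2, 3, 4, 5, 6, 7, 9].

Facet areas (half cross-product norm):
  f1: (p9, p7, p3) → 65.4948
  f2: (p5, p7, p3) → 71.7493
  f3: (p5, p9, p4) → 43.9126
  f4: (p5, p9, p7) → 37.8500
  f5: (p0, p9, p4) → 52.2661
  f6: (p2, p9, p3) → 50.4428
  f7: (p2, p6, p3) → 25.7927
  f8: (p2, p0, p9) → 41.1758
  f9: (p2, p0, p6) → 24.6049
  f10: (p1, p5, p4) → 78.4135
  f11: (p1, p5, p3) → 138.2183
  f12: (p1, p0, p4) → 27.6874
  f13: (p1, p6, p3) → 44.4968
  f14: (p1, p0, p6) → 40.3838
Σ area = 742.489

Euler: V−E+F = 9−21+14 = 2.

facets=14 area=742.489


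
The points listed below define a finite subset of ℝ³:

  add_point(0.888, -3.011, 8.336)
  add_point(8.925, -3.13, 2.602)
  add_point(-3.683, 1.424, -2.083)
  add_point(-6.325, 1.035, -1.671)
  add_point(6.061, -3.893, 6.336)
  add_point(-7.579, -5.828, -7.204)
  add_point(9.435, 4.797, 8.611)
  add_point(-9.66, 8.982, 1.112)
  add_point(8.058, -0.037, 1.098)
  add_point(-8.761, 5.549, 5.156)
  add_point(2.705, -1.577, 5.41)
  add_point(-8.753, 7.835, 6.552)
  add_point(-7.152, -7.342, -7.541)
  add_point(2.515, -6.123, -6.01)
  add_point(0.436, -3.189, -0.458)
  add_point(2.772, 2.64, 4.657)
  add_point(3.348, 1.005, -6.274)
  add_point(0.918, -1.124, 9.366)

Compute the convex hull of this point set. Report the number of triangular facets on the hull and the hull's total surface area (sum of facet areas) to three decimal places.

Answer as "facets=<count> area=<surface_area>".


facets=22 area=892.344

13 of the 18 inputs are extreme points: [0, 1, 4, 5, 6, 7, 8, 9, 11, 12, 13, 16, 17].

Facet areas (half cross-product norm):
  f1: (p16, p6, p7) → 136.6881
  f2: (p11, p6, p7) → 49.8801
  f3: (p11, p17, p6) → 68.7668
  f4: (p4, p17, p6) → 30.8290
  f5: (p5, p16, p7) → 101.8074
  f6: (p5, p16, p12) → 9.9521
  f7: (p9, p5, p12) → 7.9782
  f8: (p9, p11, p7) → 7.1216
  f9: (p9, p5, p7) → 45.0342
  f10: (p13, p16, p12) → 34.4603
  f11: (p13, p4, p12) → 57.9011
  f12: (p0, p11, p17) → 12.7653
  f13: (p0, p9, p11) → 16.1222
  f14: (p0, p9, p12) → 112.8367
  f15: (p0, p4, p12) → 51.3421
  f16: (p0, p4, p17) → 5.7673
  f17: (p1, p4, p6) → 22.5379
  f18: (p1, p13, p4) → 25.9347
  f19: (p1, p13, p16) → 38.1134
  f20: (p8, p16, p6) → 27.8917
  f21: (p8, p1, p6) → 15.9835
  f22: (p8, p1, p16) → 12.6303
Σ area = 892.344

Euler: V−E+F = 13−33+22 = 2.


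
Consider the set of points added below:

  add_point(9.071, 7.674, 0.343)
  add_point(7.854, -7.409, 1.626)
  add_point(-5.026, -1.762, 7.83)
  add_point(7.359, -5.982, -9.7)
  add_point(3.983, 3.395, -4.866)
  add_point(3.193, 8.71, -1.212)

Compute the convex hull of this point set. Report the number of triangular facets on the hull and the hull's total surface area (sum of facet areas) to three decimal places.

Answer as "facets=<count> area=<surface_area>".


Hull vertices (6/6): indices [0, 1, 2, 3, 4, 5].

Triangle areas on the boundary:
  f1: (p1, p0, p2) → 112.5867
  f2: (p3, p1, p2) → 83.2622
  f3: (p3, p1, p0) → 84.9313
  f4: (p5, p0, p2) → 48.2292
  f5: (p4, p3, p0) → 40.1111
  f6: (p4, p5, p0) → 19.9146
  f7: (p4, p3, p2) → 88.1924
  f8: (p4, p5, p2) → 51.6601
Σ area = 528.888

Euler: V−E+F = 6−12+8 = 2.

facets=8 area=528.888


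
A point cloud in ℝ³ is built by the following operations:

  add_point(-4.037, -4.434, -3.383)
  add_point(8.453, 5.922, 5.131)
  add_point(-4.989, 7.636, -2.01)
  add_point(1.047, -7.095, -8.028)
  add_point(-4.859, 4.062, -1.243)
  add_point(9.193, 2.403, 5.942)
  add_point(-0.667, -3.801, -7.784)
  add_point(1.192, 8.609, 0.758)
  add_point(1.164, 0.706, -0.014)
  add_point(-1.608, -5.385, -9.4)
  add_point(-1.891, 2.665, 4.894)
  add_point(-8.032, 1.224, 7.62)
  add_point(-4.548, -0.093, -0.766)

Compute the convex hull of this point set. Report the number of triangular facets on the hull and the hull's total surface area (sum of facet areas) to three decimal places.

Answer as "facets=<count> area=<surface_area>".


Extreme-point indices: [0, 1, 2, 3, 5, 6, 7, 9, 11] — 9 of 13 on the boundary.

Per-facet area ½‖(b−a)×(c−a)‖:
  f1: (p3, p5, p11) → 149.5289
  f2: (p2, p7, p11) → 40.9173
  f3: (p1, p5, p11) → 31.7669
  f4: (p1, p7, p11) → 60.1432
  f5: (p1, p3, p5) → 33.6208
  f6: (p0, p3, p11) → 20.8285
  f7: (p0, p2, p11) → 66.1325
  f8: (p9, p2, p7) → 52.1518
  f9: (p9, p0, p3) → 11.2900
  f10: (p9, p0, p2) → 38.4040
  f11: (p6, p1, p7) → 66.9188
  f12: (p6, p9, p7) → 6.0036
  f13: (p6, p1, p3) → 33.1232
  f14: (p6, p9, p3) → 4.0981
Σ area = 614.928

Euler characteristic 9−21+14 = 2 ✓

facets=14 area=614.928


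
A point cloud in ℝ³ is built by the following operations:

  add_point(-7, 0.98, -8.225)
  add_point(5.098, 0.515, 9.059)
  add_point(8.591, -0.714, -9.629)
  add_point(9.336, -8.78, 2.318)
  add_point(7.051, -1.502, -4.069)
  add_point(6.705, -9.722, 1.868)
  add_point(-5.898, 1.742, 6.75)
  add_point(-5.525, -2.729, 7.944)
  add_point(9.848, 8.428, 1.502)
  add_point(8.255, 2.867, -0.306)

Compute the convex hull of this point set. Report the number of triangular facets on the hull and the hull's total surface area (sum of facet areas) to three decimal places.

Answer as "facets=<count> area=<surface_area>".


facets=12 area=890.875

Hull vertices (8/10): indices [0, 1, 2, 3, 5, 6, 7, 8].

Area of each hull facet:
  f1: (p2, p8, p0) → 113.6842
  f2: (p2, p5, p0) → 114.9480
  f3: (p7, p5, p0) → 124.8457
  f4: (p3, p2, p8) → 99.9179
  f5: (p3, p2, p5) → 20.4280
  f6: (p3, p7, p5) → 18.4635
  f7: (p6, p8, p0) → 131.5518
  f8: (p6, p7, p0) → 34.0983
  f9: (p1, p3, p8) → 72.9866
  f10: (p1, p3, p7) → 68.2149
  f11: (p1, p6, p8) → 66.2350
  f12: (p1, p6, p7) → 25.5010
Σ area = 890.875

Check V−E+F: 8 − 18 + 12 = 2.


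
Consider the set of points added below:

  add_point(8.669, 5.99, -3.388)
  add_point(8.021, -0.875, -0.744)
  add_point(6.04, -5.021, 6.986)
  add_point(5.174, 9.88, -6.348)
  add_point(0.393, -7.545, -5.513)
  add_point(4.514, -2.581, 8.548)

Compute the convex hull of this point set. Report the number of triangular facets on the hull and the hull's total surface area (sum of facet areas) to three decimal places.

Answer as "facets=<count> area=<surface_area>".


6 of the 6 inputs are extreme points: [0, 1, 2, 3, 4, 5].

Triangle areas on the boundary:
  f1: (p3, p0, p4) → 47.2947
  f2: (p5, p3, p4) → 131.7049
  f3: (p5, p3, p0) → 37.0409
  f4: (p1, p0, p4) → 36.6974
  f5: (p2, p5, p0) → 24.9187
  f6: (p2, p1, p0) → 21.7481
  f7: (p2, p5, p4) → 21.1783
  f8: (p2, p1, p4) → 50.2677
Σ area = 370.851

Check V−E+F: 6 − 12 + 8 = 2.

facets=8 area=370.851


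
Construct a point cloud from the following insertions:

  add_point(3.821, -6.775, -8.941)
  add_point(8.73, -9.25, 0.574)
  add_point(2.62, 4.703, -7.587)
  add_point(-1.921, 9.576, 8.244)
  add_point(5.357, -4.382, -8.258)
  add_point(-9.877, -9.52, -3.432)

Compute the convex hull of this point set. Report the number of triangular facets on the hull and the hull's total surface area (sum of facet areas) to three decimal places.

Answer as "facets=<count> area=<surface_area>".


facets=8 area=754.930

6 of the 6 inputs are extreme points: [0, 1, 2, 3, 4, 5].

Area of each hull facet:
  f1: (p3, p1, p5) → 202.7786
  f2: (p0, p1, p5) → 82.4151
  f3: (p2, p3, p5) → 164.3200
  f4: (p2, p0, p5) → 87.1664
  f5: (p2, p3, p1) → 147.4532
  f6: (p4, p0, p1) → 15.5474
  f7: (p4, p2, p1) → 44.6430
  f8: (p4, p2, p0) → 10.6064
Σ area = 754.930

Check V−E+F: 6 − 12 + 8 = 2.


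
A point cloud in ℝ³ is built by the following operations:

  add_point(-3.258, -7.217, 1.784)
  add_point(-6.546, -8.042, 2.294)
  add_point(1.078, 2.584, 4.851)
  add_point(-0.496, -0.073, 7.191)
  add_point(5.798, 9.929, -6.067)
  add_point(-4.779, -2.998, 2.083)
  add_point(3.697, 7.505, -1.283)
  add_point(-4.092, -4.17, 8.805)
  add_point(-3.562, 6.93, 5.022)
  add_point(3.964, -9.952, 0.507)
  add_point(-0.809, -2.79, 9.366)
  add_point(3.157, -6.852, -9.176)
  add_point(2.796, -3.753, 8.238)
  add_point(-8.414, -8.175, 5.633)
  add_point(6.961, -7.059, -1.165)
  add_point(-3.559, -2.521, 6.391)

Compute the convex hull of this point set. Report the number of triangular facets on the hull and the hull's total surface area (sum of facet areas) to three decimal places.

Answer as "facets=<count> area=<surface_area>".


Points on the hull: [1, 2, 4, 5, 6, 7, 8, 9, 10, 11, 12, 13, 14] (13 of 16).

Triangle areas on the boundary:
  f1: (p11, p4, p14) → 74.9627
  f2: (p12, p4, p14) → 95.4153
  f3: (p9, p11, p14) → 19.8660
  f4: (p9, p12, p13) → 59.0471
  f5: (p9, p12, p14) → 22.3806
  f6: (p1, p9, p13) → 16.4072
  f7: (p1, p9, p11) → 55.2121
  f8: (p1, p11, p4) → 130.0382
  f9: (p1, p5, p4) → 25.2584
  f10: (p8, p5, p4) → 77.1203
  f11: (p8, p1, p13) → 29.6753
  f12: (p8, p1, p5) → 10.5595
  f13: (p6, p12, p4) → 20.3382
  f14: (p6, p8, p4) → 14.8915
  f15: (p7, p12, p13) → 17.8059
  f16: (p7, p8, p13) → 35.2265
  f17: (p2, p8, p12) → 15.7106
  f18: (p2, p6, p12) → 19.3472
  f19: (p2, p6, p8) → 26.0371
  f20: (p10, p8, p12) → 20.1908
  f21: (p10, p7, p12) → 5.0004
  f22: (p10, p7, p8) → 19.7988
Σ area = 810.290

Euler characteristic 13−33+22 = 2 ✓

facets=22 area=810.290


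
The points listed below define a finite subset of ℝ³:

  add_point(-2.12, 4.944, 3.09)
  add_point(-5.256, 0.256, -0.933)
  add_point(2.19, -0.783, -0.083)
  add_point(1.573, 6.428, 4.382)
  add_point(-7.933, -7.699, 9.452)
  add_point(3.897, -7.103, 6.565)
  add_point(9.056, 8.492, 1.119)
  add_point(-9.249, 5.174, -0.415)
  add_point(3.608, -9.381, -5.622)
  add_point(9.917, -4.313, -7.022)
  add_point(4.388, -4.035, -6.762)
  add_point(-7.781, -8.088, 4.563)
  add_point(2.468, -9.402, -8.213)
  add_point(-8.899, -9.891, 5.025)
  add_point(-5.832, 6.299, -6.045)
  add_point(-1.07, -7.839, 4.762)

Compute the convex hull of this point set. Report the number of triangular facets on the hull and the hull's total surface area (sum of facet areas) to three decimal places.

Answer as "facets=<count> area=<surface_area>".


facets=16 area=1067.552

Points on the hull: [3, 4, 5, 6, 7, 8, 9, 12, 13, 14] (10 of 16).

Facet areas (half cross-product norm):
  f1: (p4, p13, p7) → 40.0908
  f2: (p14, p12, p9) → 80.7462
  f3: (p14, p6, p7) → 55.2963
  f4: (p14, p6, p9) → 121.1914
  f5: (p14, p13, p7) → 48.2346
  f6: (p14, p12, p13) → 145.1084
  f7: (p3, p6, p7) → 36.8584
  f8: (p3, p4, p7) → 94.1522
  f9: (p5, p6, p9) → 107.7025
  f10: (p5, p3, p6) → 57.8583
  f11: (p5, p3, p4) → 84.4879
  f12: (p5, p4, p13) → 30.6837
  f13: (p8, p12, p9) → 11.4783
  f14: (p8, p5, p9) → 50.8910
  f15: (p8, p12, p13) → 22.2856
  f16: (p8, p5, p13) → 80.4859
Σ area = 1067.552

Euler characteristic 10−24+16 = 2 ✓


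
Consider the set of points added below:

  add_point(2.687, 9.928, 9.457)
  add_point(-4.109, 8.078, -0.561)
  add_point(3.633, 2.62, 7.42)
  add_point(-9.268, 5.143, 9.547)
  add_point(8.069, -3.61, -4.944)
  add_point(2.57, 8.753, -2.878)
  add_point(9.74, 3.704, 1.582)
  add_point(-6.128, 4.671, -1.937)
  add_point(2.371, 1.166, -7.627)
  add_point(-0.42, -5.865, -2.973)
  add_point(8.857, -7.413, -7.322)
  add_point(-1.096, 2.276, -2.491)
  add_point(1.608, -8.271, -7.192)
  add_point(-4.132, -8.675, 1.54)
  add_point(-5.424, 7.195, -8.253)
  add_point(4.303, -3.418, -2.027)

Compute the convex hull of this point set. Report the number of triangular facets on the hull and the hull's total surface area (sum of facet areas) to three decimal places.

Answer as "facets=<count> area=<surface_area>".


facets=18 area=1044.402

Hull vertices (11/16): indices [0, 1, 2, 3, 5, 6, 8, 10, 12, 13, 14].

Area of each hull facet:
  f1: (p14, p13, p3) → 138.3640
  f2: (p2, p13, p3) → 94.7947
  f3: (p2, p10, p6) → 58.2717
  f4: (p2, p10, p13) → 113.3406
  f5: (p5, p10, p6) → 70.0178
  f6: (p12, p14, p13) → 88.1355
  f7: (p12, p10, p13) → 31.5123
  f8: (p12, p10, p14) → 59.2323
  f9: (p1, p14, p3) → 30.8187
  f10: (p0, p2, p6) → 32.1939
  f11: (p0, p5, p6) → 55.6106
  f12: (p0, p2, p3) → 47.8059
  f13: (p0, p1, p3) → 65.0243
  f14: (p0, p5, p14) → 49.6257
  f15: (p0, p1, p14) → 19.8155
  f16: (p8, p10, p14) → 14.0217
  f17: (p8, p5, p14) → 39.1038
  f18: (p8, p5, p10) → 36.7128
Σ area = 1044.402

Euler: V−E+F = 11−27+18 = 2.


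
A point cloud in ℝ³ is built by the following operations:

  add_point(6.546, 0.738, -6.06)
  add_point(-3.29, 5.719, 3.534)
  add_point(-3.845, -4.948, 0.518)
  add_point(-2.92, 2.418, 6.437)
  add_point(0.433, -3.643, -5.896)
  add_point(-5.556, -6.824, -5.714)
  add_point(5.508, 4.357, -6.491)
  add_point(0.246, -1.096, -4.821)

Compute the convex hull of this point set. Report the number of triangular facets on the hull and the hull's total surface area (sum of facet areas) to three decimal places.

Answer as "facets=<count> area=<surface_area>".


facets=10 area=344.223

Extreme-point indices: [0, 1, 2, 3, 4, 5, 6] — 7 of 8 on the boundary.

Area of each hull facet:
  f1: (p3, p1, p5) → 34.0509
  f2: (p6, p1, p5) → 95.5297
  f3: (p6, p3, p0) → 29.4082
  f4: (p6, p3, p1) → 27.5791
  f5: (p2, p3, p5) → 18.3592
  f6: (p2, p3, p0) → 64.0138
  f7: (p4, p2, p5) → 21.5440
  f8: (p4, p2, p0) → 24.3736
  f9: (p4, p6, p5) → 15.9405
  f10: (p4, p6, p0) → 13.4244
Σ area = 344.223

Check V−E+F: 7 − 15 + 10 = 2.


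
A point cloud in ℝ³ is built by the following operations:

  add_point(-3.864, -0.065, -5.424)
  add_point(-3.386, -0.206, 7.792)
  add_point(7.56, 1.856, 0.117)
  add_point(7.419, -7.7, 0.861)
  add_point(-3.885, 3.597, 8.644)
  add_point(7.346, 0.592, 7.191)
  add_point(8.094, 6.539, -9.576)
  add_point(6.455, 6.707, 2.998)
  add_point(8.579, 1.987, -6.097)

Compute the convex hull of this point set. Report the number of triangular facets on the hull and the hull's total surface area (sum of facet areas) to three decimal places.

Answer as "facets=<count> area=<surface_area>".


facets=12 area=637.487

Extreme-point indices: [0, 1, 3, 4, 5, 6, 7, 8] — 8 of 9 on the boundary.

Facet areas (half cross-product norm):
  f1: (p5, p7, p4) → 42.3050
  f2: (p5, p3, p8) → 59.8285
  f3: (p1, p0, p4) → 25.4474
  f4: (p1, p0, p3) → 88.5389
  f5: (p1, p5, p4) → 21.1272
  f6: (p1, p5, p3) → 56.2122
  f7: (p6, p3, p8) → 6.2968
  f8: (p6, p0, p3) → 103.0468
  f9: (p6, p5, p8) → 28.5039
  f10: (p6, p5, p7) → 40.1407
  f11: (p6, p7, p4) → 63.7070
  f12: (p6, p0, p4) → 102.3326
Σ area = 637.487

Euler: V−E+F = 8−18+12 = 2.


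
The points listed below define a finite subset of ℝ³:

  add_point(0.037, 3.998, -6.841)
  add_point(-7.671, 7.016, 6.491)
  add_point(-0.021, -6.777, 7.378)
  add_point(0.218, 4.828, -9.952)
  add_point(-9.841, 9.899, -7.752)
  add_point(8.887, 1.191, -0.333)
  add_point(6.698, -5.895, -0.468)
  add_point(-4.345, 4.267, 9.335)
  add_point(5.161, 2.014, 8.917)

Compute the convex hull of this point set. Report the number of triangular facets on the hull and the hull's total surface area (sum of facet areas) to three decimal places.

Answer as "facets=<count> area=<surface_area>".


facets=12 area=806.751

Extreme-point indices: [1, 2, 3, 4, 5, 6, 7, 8] — 8 of 9 on the boundary.

Per-facet area ½‖(b−a)×(c−a)‖:
  f1: (p6, p2, p4) → 122.7918
  f2: (p8, p5, p4) → 109.7165
  f3: (p8, p7, p2) → 48.3561
  f4: (p8, p6, p5) → 37.1071
  f5: (p8, p6, p2) → 51.2767
  f6: (p3, p5, p4) → 64.6040
  f7: (p3, p6, p4) → 75.4790
  f8: (p3, p6, p5) → 49.8081
  f9: (p1, p8, p4) → 95.2866
  f10: (p1, p8, p7) → 17.4105
  f11: (p1, p2, p4) → 110.8086
  f12: (p1, p7, p2) → 24.1061
Σ area = 806.751

Euler: V−E+F = 8−18+12 = 2.


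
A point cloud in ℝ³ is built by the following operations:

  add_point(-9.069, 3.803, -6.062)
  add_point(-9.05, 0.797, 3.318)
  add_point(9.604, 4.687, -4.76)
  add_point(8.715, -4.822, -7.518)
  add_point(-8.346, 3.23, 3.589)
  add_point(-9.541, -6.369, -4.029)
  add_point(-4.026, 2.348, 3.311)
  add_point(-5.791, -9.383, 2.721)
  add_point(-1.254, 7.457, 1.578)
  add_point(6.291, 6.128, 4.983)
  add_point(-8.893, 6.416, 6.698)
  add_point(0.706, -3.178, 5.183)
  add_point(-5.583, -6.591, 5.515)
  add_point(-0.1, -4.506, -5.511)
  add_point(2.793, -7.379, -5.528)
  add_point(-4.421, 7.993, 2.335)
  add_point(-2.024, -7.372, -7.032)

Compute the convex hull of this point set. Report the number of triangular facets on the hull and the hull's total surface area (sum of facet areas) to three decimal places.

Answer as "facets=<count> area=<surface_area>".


Points on the hull: [0, 1, 2, 3, 5, 7, 8, 9, 10, 11, 12, 14, 15, 16] (14 of 17).

Area of each hull facet:
  f1: (p0, p10, p5) → 67.6293
  f2: (p0, p3, p2) → 92.0365
  f3: (p1, p10, p5) → 8.5736
  f4: (p1, p7, p5) → 39.8860
  f5: (p9, p3, p2) → 48.0997
  f6: (p14, p3, p7) → 18.7313
  f7: (p15, p0, p2) → 83.9992
  f8: (p15, p0, p10) → 33.4224
  f9: (p15, p9, p10) → 31.9524
  f10: (p16, p0, p5) → 42.3475
  f11: (p16, p0, p3) → 69.1881
  f12: (p16, p14, p3) → 11.2848
  f13: (p16, p7, p5) → 33.3596
  f14: (p16, p14, p7) → 26.8080
  f15: (p12, p1, p10) → 22.0676
  f16: (p12, p1, p7) → 15.2312
  f17: (p8, p9, p2) → 43.4462
  f18: (p8, p15, p2) → 6.1421
  f19: (p8, p15, p9) → 8.3686
  f20: (p11, p9, p10) → 71.9771
  f21: (p11, p12, p10) → 46.8436
  f22: (p11, p9, p3) → 80.4100
  f23: (p11, p3, p7) → 70.1553
  f24: (p11, p12, p7) → 13.2717
Σ area = 985.232

Euler: V−E+F = 14−36+24 = 2.

facets=24 area=985.232


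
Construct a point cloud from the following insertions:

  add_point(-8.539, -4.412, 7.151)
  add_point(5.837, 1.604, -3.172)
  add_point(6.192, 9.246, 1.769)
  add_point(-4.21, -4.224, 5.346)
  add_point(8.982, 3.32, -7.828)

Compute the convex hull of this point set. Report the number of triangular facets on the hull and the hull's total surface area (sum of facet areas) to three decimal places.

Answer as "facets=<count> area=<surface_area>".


5 of the 5 inputs are extreme points: [0, 1, 2, 3, 4].

Area of each hull facet:
  f1: (p2, p4, p0) → 120.6761
  f2: (p1, p2, p4) → 26.3893
  f3: (p3, p4, p0) → 23.1208
  f4: (p3, p1, p4) → 11.8055
  f5: (p3, p2, p0) → 30.6012
  f6: (p3, p1, p2) → 65.5187
Σ area = 278.112

Euler: V−E+F = 5−9+6 = 2.

facets=6 area=278.112


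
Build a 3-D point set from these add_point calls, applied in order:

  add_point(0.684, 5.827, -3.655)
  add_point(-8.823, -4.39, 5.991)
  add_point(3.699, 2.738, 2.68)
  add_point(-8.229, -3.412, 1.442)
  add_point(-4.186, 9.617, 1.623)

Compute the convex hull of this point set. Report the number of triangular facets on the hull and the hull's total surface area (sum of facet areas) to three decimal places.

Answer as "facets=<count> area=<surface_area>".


Hull vertices (5/5): indices [0, 1, 2, 3, 4].

Facet areas (half cross-product norm):
  f1: (p4, p2, p1) → 74.2323
  f2: (p0, p4, p2) → 30.9240
  f3: (p3, p2, p1) → 31.3872
  f4: (p3, p0, p2) → 50.1449
  f5: (p3, p4, p1) → 31.1864
  f6: (p3, p0, p4) → 53.2310
Σ area = 271.106

Euler: V−E+F = 5−9+6 = 2.

facets=6 area=271.106


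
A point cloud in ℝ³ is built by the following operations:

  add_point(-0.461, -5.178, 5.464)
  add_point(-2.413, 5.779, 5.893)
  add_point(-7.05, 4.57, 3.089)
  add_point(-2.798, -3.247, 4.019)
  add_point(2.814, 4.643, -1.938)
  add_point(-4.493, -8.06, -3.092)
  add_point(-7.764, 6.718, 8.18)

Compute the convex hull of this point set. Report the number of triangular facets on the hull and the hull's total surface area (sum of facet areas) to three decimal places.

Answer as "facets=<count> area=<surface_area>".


6 of the 7 inputs are extreme points: [0, 1, 2, 4, 5, 6].

Per-facet area ½‖(b−a)×(c−a)‖:
  f1: (p0, p5, p6) → 68.8892
  f2: (p0, p5, p4) → 61.9657
  f3: (p2, p4, p6) → 26.2207
  f4: (p2, p5, p6) → 25.9315
  f5: (p2, p5, p4) → 74.1131
  f6: (p1, p4, p6) → 15.1736
  f7: (p1, p0, p6) → 30.9783
  f8: (p1, p0, p4) → 51.1863
Σ area = 354.458

Euler: V−E+F = 6−12+8 = 2.

facets=8 area=354.458


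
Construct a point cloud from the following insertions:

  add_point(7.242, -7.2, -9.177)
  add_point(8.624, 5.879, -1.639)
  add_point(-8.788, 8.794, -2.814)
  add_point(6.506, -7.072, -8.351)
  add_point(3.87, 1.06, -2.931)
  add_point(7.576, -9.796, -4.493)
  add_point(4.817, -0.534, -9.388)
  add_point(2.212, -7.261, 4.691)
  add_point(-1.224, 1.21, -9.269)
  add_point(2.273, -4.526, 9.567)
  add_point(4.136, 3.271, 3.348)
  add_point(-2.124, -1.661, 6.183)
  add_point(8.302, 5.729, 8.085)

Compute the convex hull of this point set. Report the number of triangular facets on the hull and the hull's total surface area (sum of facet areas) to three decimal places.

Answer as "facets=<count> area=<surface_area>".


facets=18 area=892.433

Hull vertices (11/13): indices [0, 1, 2, 3, 5, 6, 7, 8, 9, 11, 12].

Triangle areas on the boundary:
  f1: (p12, p1, p2) → 86.0257
  f2: (p12, p5, p1) → 76.6665
  f3: (p12, p9, p5) → 95.4467
  f4: (p7, p9, p5) → 16.5547
  f5: (p8, p1, p2) → 83.0346
  f6: (p8, p6, p1) → 33.3763
  f7: (p8, p7, p2) → 104.3412
  f8: (p8, p7, p5) → 79.8265
  f9: (p0, p5, p1) → 40.6588
  f10: (p0, p6, p1) → 34.6720
  f11: (p0, p8, p6) → 18.0463
  f12: (p11, p7, p2) → 41.2745
  f13: (p11, p7, p9) → 16.8753
  f14: (p11, p12, p2) → 98.8501
  f15: (p11, p12, p9) → 37.2208
  f16: (p3, p8, p5) → 21.4933
  f17: (p3, p0, p5) → 2.4940
  f18: (p3, p0, p8) → 5.5755
Σ area = 892.433

Euler: V−E+F = 11−27+18 = 2.


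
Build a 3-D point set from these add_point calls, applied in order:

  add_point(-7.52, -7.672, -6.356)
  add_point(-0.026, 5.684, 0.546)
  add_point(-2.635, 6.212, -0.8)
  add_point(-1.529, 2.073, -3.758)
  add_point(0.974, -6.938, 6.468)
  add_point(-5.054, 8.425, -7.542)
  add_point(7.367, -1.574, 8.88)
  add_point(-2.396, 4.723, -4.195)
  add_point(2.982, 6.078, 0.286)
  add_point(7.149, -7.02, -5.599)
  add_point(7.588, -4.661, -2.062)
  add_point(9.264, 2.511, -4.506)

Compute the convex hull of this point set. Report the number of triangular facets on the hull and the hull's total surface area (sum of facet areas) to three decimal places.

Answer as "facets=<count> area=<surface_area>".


10 of the 12 inputs are extreme points: [0, 1, 2, 4, 5, 6, 8, 9, 10, 11].

Area of each hull facet:
  f1: (p10, p6, p11) → 44.0512
  f2: (p9, p5, p0) → 117.8327
  f3: (p9, p5, p11) → 76.6995
  f4: (p9, p10, p11) → 15.9602
  f5: (p9, p10, p6) → 8.0083
  f6: (p2, p5, p0) → 58.2369
  f7: (p4, p9, p0) → 90.9640
  f8: (p4, p9, p6) → 58.6670
  f9: (p4, p2, p0) → 104.3782
  f10: (p4, p2, p6) → 65.4252
  f11: (p8, p6, p11) → 52.9365
  f12: (p8, p5, p11) → 48.5193
  f13: (p8, p2, p5) → 18.6472
  f14: (p1, p2, p6) → 9.9230
  f15: (p1, p8, p6) → 18.3219
  f16: (p1, p8, p2) → 2.7085
Σ area = 791.280

Euler: V−E+F = 10−24+16 = 2.

facets=16 area=791.280


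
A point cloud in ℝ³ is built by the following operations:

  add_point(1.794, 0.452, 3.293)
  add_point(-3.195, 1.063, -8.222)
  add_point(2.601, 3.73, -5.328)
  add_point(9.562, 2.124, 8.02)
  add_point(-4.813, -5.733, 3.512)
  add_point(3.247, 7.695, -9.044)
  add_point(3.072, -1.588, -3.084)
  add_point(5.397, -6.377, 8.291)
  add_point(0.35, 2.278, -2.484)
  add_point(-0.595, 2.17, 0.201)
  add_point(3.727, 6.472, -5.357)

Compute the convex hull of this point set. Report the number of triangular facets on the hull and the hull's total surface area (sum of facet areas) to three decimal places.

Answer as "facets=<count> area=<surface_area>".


facets=12 area=538.435

Hull vertices (8/11): indices [1, 3, 4, 5, 6, 7, 9, 10].

Facet areas (half cross-product norm):
  f1: (p7, p3, p4) → 50.3899
  f2: (p6, p7, p4) → 58.1368
  f3: (p6, p5, p3) → 72.2454
  f4: (p6, p7, p3) → 56.9715
  f5: (p9, p3, p4) → 60.6448
  f6: (p1, p6, p4) → 47.2009
  f7: (p1, p6, p5) → 38.4681
  f8: (p1, p9, p4) → 42.2278
  f9: (p1, p9, p5) → 40.3298
  f10: (p10, p5, p3) → 7.9591
  f11: (p10, p9, p3) → 52.8806
  f12: (p10, p9, p5) → 10.9803
Σ area = 538.435

Euler characteristic 8−18+12 = 2 ✓


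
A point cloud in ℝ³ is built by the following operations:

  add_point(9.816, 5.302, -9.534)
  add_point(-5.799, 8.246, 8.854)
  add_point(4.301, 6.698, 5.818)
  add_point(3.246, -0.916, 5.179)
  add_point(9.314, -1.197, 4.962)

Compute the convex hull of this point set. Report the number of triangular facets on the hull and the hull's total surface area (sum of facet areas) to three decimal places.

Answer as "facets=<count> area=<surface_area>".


Hull vertices (5/5): indices [0, 1, 2, 3, 4].

Per-facet area ½‖(b−a)×(c−a)‖:
  f1: (p2, p0, p1) → 69.8970
  f2: (p2, p4, p1) → 37.8715
  f3: (p2, p4, p0) → 72.3809
  f4: (p3, p0, p1) → 112.1139
  f5: (p3, p4, p1) → 28.4129
  f6: (p3, p4, p0) → 48.2559
Σ area = 368.932

Euler: V−E+F = 5−9+6 = 2.

facets=6 area=368.932


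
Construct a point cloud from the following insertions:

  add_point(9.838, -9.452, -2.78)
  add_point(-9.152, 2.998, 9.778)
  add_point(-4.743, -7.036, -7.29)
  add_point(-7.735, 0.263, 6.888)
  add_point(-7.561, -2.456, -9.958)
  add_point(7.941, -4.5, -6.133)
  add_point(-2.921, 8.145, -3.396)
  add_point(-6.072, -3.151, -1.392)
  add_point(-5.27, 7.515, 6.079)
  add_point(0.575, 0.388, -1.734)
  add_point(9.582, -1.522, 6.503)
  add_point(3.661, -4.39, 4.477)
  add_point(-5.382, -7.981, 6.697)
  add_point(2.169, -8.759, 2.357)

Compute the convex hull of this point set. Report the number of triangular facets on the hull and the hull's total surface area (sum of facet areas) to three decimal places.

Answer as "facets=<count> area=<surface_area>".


Points on the hull: [0, 1, 2, 4, 5, 6, 8, 10, 12, 13] (10 of 14).

Triangle areas on the boundary:
  f1: (p4, p6, p1) → 102.7915
  f2: (p12, p4, p1) → 105.8198
  f3: (p12, p10, p1) → 97.6334
  f4: (p5, p4, p6) → 100.2217
  f5: (p5, p10, p0) → 38.0644
  f6: (p5, p10, p6) → 107.1246
  f7: (p8, p6, p1) → 24.9678
  f8: (p8, p10, p1) → 60.4836
  f9: (p8, p10, p6) → 84.1214
  f10: (p2, p12, p4) → 37.1120
  f11: (p2, p5, p0) → 40.0068
  f12: (p2, p5, p4) → 36.5270
  f13: (p13, p10, p0) → 49.3365
  f14: (p13, p12, p10) → 46.0263
  f15: (p13, p2, p0) → 55.4535
  f16: (p13, p2, p12) → 52.1041
Σ area = 1037.794

Euler characteristic 10−24+16 = 2 ✓

facets=16 area=1037.794


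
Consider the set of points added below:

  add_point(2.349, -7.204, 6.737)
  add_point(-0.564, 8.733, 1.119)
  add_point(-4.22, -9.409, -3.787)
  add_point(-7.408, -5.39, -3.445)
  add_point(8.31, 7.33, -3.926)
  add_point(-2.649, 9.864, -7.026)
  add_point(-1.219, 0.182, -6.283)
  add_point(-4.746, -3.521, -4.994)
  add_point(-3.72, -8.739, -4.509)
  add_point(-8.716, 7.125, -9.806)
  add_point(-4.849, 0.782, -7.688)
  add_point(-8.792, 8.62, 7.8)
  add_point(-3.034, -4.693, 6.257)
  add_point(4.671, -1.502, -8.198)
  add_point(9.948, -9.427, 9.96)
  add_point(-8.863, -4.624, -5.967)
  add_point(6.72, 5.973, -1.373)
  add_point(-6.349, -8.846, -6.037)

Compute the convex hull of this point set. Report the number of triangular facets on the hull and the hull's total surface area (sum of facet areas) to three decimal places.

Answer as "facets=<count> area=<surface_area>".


facets=24 area=1255.551

Points on the hull: [1, 2, 3, 4, 5, 8, 9, 11, 12, 13, 14, 15, 16, 17] (14 of 18).

Triangle areas on the boundary:
  f1: (p11, p9, p15) → 106.3038
  f2: (p11, p9, p5) → 58.0576
  f3: (p13, p9, p5) → 48.6882
  f4: (p12, p11, p14) → 80.7850
  f5: (p1, p11, p5) → 40.8885
  f6: (p2, p12, p14) → 78.3735
  f7: (p17, p9, p15) → 17.9755
  f8: (p17, p13, p9) → 99.5240
  f9: (p17, p2, p12) → 13.5046
  f10: (p4, p13, p5) → 59.0778
  f11: (p4, p1, p5) → 42.4251
  f12: (p4, p13, p14) → 106.4323
  f13: (p4, p1, p11) → 11.9615
  f14: (p8, p13, p14) → 112.8328
  f15: (p8, p2, p14) → 10.8095
  f16: (p8, p17, p13) → 15.5479
  f17: (p8, p17, p2) → 1.6745
  f18: (p3, p17, p15) → 6.5918
  f19: (p3, p17, p12) → 20.7655
  f20: (p3, p11, p15) → 25.9753
  f21: (p3, p12, p11) → 77.7835
  f22: (p16, p11, p14) → 176.4794
  f23: (p16, p4, p14) → 22.8904
  f24: (p16, p4, p11) → 20.2033
Σ area = 1255.551

Check V−E+F: 14 − 36 + 24 = 2.


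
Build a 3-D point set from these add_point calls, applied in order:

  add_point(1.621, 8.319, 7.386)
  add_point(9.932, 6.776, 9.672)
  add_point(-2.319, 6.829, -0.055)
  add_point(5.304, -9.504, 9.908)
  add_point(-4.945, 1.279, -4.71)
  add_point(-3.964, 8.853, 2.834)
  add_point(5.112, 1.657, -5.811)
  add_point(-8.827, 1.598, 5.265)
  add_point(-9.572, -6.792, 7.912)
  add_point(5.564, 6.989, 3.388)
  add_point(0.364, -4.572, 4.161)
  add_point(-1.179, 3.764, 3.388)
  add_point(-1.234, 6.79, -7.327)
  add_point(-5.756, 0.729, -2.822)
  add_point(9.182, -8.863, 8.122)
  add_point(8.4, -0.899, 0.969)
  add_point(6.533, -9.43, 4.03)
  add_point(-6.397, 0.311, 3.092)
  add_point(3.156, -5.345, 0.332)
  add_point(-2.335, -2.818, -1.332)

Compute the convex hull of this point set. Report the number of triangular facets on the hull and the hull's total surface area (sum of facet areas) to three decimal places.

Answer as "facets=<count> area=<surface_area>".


16 of the 20 inputs are extreme points: [0, 1, 3, 4, 5, 6, 7, 8, 9, 12, 13, 14, 15, 16, 18, 19].

Per-facet area ½‖(b−a)×(c−a)‖:
  f1: (p3, p1, p8) → 128.5164
  f2: (p16, p3, p8) → 45.6893
  f3: (p7, p5, p12) → 47.2204
  f4: (p9, p12, p1) → 2.9382
  f5: (p9, p5, p12) → 50.7041
  f6: (p4, p7, p12) → 32.9603
  f7: (p14, p3, p1) → 33.5812
  f8: (p14, p16, p3) → 10.4621
  f9: (p15, p14, p1) → 62.8027
  f10: (p15, p14, p16) → 22.6649
  f11: (p0, p9, p1) → 21.7590
  f12: (p0, p9, p5) → 20.7223
  f13: (p0, p7, p5) → 32.1754
  f14: (p0, p1, p8) → 74.9064
  f15: (p0, p7, p8) → 47.3085
  f16: (p19, p16, p8) → 75.9562
  f17: (p19, p4, p8) → 33.7597
  f18: (p6, p4, p12) → 29.3190
  f19: (p6, p15, p16) → 31.9970
  f20: (p6, p12, p1) → 69.2031
  f21: (p6, p15, p1) → 40.9261
  f22: (p13, p7, p8) → 37.4938
  f23: (p13, p4, p8) → 4.6658
  f24: (p13, p4, p7) → 3.2931
  f25: (p18, p19, p4) → 10.6958
  f26: (p18, p6, p4) → 45.9337
  f27: (p18, p19, p16) → 10.1895
  f28: (p18, p6, p16) → 21.1202
Σ area = 1048.964

Check V−E+F: 16 − 42 + 28 = 2.

facets=28 area=1048.964


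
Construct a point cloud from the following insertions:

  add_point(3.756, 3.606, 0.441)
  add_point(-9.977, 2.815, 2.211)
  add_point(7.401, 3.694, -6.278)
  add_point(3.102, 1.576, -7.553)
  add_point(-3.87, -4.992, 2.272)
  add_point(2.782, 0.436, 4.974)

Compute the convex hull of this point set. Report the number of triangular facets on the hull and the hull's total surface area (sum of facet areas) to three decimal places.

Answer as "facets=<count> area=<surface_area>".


facets=8 area=326.560

Points on the hull: [0, 1, 2, 3, 4, 5] (6 of 6).

Triangle areas on the boundary:
  f1: (p5, p4, p1) → 44.6007
  f2: (p5, p4, p2) → 55.9485
  f3: (p3, p2, p1) → 34.9844
  f4: (p3, p4, p1) → 67.8446
  f5: (p3, p4, p2) → 30.1955
  f6: (p0, p2, p1) → 42.9958
  f7: (p0, p5, p1) → 37.0688
  f8: (p0, p5, p2) → 12.9222
Σ area = 326.560

Check V−E+F: 6 − 12 + 8 = 2.


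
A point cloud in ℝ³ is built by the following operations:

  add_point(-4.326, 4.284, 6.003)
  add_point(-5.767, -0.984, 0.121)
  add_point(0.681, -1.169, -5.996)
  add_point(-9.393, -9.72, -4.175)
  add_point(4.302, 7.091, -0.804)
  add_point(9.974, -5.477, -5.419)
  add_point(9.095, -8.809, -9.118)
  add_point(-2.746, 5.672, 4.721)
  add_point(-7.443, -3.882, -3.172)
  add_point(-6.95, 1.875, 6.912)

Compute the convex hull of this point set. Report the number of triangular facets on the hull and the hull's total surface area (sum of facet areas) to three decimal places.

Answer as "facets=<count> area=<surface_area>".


facets=14 area=675.681

9 of the 10 inputs are extreme points: [0, 2, 3, 4, 5, 6, 7, 8, 9].

Facet areas (half cross-product norm):
  f1: (p9, p5, p3) → 155.7862
  f2: (p6, p4, p5) → 24.9580
  f3: (p6, p2, p4) → 56.2526
  f4: (p6, p5, p3) → 48.4261
  f5: (p6, p2, p3) → 77.5958
  f6: (p8, p2, p4) → 43.0902
  f7: (p8, p7, p4) → 60.0639
  f8: (p8, p2, p3) → 24.1401
  f9: (p8, p7, p9) → 35.2833
  f10: (p8, p9, p3) → 28.5322
  f11: (p0, p9, p5) → 36.1233
  f12: (p0, p7, p9) → 1.3304
  f13: (p0, p4, p5) → 79.3246
  f14: (p0, p7, p4) → 4.7742
Σ area = 675.681

Check V−E+F: 9 − 21 + 14 = 2.


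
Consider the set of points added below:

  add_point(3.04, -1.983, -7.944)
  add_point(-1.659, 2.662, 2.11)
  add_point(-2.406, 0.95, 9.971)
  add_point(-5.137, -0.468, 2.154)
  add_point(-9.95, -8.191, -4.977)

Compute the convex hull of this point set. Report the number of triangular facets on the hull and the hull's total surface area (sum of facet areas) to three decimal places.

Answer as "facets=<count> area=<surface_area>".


facets=6 area=306.832

Points on the hull: [0, 1, 2, 3, 4] (5 of 5).

Triangle areas on the boundary:
  f1: (p1, p0, p4) → 82.8062
  f2: (p2, p0, p4) → 128.8880
  f3: (p2, p1, p0) → 31.1656
  f4: (p3, p1, p4) → 17.8765
  f5: (p3, p2, p4) → 27.6535
  f6: (p3, p2, p1) → 18.4424
Σ area = 306.832

Euler: V−E+F = 5−9+6 = 2.


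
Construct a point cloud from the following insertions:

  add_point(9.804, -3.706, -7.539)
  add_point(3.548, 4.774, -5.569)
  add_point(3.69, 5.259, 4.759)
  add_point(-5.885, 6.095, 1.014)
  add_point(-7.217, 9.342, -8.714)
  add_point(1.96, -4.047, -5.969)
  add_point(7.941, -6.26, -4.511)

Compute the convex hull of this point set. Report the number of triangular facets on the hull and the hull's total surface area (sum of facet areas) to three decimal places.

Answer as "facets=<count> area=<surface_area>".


facets=10 area=499.399

7 of the 7 inputs are extreme points: [0, 1, 2, 3, 4, 5, 6].

Facet areas (half cross-product norm):
  f1: (p6, p2, p0) → 33.5128
  f2: (p3, p2, p4) → 46.6007
  f3: (p3, p6, p2) → 78.9638
  f4: (p1, p0, p4) → 41.4612
  f5: (p1, p2, p4) → 60.5570
  f6: (p1, p2, p0) → 54.1594
  f7: (p5, p0, p4) → 57.8620
  f8: (p5, p6, p0) → 14.3083
  f9: (p5, p3, p4) → 74.4911
  f10: (p5, p3, p6) → 37.4827
Σ area = 499.399

Check V−E+F: 7 − 15 + 10 = 2.


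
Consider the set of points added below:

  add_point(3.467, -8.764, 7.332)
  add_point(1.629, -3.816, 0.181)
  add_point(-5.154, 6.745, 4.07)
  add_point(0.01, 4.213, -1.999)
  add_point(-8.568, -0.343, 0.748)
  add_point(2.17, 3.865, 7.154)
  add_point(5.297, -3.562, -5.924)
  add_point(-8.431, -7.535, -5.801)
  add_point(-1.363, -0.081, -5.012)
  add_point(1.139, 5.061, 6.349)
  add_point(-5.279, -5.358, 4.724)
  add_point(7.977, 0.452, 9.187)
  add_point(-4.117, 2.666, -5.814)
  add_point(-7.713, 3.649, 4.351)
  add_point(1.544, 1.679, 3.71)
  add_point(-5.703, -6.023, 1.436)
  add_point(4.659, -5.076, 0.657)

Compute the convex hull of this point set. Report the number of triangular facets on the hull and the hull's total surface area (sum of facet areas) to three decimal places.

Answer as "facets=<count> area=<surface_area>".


facets=20 area=767.874

Hull vertices (12/17): indices [0, 2, 3, 4, 5, 6, 7, 9, 10, 11, 12, 13].

Triangle areas on the boundary:
  f1: (p6, p0, p11) → 73.1622
  f2: (p7, p6, p0) → 99.8189
  f3: (p10, p0, p11) → 50.3745
  f4: (p10, p13, p11) → 70.1112
  f5: (p10, p7, p0) → 49.0883
  f6: (p10, p13, p4) → 19.5371
  f7: (p10, p7, p4) → 34.6047
  f8: (p3, p6, p11) → 71.2262
  f9: (p12, p7, p6) → 61.4531
  f10: (p12, p3, p6) → 29.5826
  f11: (p12, p2, p3) → 24.1990
  f12: (p12, p7, p4) → 39.7649
  f13: (p12, p13, p4) → 22.7555
  f14: (p12, p2, p13) → 21.3263
  f15: (p9, p3, p11) → 34.2616
  f16: (p9, p2, p3) → 26.4773
  f17: (p5, p13, p11) → 18.2936
  f18: (p5, p9, p11) → 2.1499
  f19: (p5, p2, p13) → 16.4170
  f20: (p5, p9, p2) → 3.2704
Σ area = 767.874

Euler: V−E+F = 12−30+20 = 2.


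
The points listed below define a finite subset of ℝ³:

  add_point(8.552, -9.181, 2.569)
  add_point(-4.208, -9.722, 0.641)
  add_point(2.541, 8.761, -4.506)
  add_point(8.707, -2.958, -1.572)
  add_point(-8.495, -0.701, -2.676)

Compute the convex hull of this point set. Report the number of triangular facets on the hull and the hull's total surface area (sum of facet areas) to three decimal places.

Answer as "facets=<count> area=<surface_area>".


facets=6 area=448.253

Extreme-point indices: [0, 1, 2, 3, 4] — 5 of 5 on the boundary.

Per-facet area ½‖(b−a)×(c−a)‖:
  f1: (p2, p3, p4) → 96.3947
  f2: (p0, p2, p4) → 136.0740
  f3: (p0, p2, p3) → 28.3138
  f4: (p1, p3, p4) → 77.3230
  f5: (p1, p0, p4) → 61.8816
  f6: (p1, p0, p3) → 48.2657
Σ area = 448.253

Check V−E+F: 5 − 9 + 6 = 2.


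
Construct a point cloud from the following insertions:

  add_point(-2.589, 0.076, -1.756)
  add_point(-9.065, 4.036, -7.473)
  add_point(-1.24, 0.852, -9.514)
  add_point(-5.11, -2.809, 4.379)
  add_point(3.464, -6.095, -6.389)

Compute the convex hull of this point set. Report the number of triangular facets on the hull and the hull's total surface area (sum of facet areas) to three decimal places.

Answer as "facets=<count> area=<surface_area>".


Extreme-point indices: [0, 1, 2, 3, 4] — 5 of 5 on the boundary.

Triangle areas on the boundary:
  f1: (p3, p4, p1) → 94.3053
  f2: (p2, p4, p1) → 28.6918
  f3: (p0, p3, p1) → 30.8791
  f4: (p0, p2, p1) → 32.2372
  f5: (p0, p3, p4) → 33.0240
  f6: (p0, p2, p4) → 33.4513
Σ area = 252.589

Euler: V−E+F = 5−9+6 = 2.

facets=6 area=252.589


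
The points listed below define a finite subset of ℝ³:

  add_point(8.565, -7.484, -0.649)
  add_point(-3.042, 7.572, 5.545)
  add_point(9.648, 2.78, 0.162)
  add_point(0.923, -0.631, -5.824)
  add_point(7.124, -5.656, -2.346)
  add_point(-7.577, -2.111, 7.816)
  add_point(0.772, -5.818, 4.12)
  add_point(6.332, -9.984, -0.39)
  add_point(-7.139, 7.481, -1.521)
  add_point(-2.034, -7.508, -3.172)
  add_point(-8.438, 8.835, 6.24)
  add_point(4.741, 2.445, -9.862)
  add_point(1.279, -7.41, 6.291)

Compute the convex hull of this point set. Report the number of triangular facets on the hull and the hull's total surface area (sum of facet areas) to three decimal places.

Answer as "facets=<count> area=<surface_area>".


facets=16 area=871.631

Extreme-point indices: [0, 1, 2, 5, 7, 8, 9, 10, 11, 12] — 10 of 13 on the boundary.

Area of each hull facet:
  f1: (p9, p11, p7) → 62.7089
  f2: (p12, p9, p7) → 37.2033
  f3: (p8, p9, p11) → 96.6465
  f4: (p1, p12, p2) → 96.0027
  f5: (p1, p8, p10) → 21.1519
  f6: (p1, p11, p2) → 81.4050
  f7: (p1, p8, p11) → 62.5219
  f8: (p0, p12, p2) → 52.0823
  f9: (p0, p12, p7) → 14.3592
  f10: (p0, p11, p2) → 57.1780
  f11: (p0, p11, p7) → 21.7399
  f12: (p5, p12, p9) → 51.8035
  f13: (p5, p8, p10) → 44.2451
  f14: (p5, p8, p9) → 85.9615
  f15: (p5, p1, p10) → 29.7335
  f16: (p5, p1, p12) → 56.8877
Σ area = 871.631

Euler: V−E+F = 10−24+16 = 2.
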